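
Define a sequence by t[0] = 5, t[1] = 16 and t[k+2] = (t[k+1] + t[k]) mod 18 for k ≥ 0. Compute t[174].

9

t[0] = 5,  t[1] = 16,  t[2] = 3,  t[3] = 1,  t[4] = 4,  t[5] = 5,  t[6] = 9,  t[7] = 14,  t[8] = 5,  t[9] = 1,  t[10] = 6,  t[11] = 7,  t[12] = 13,  t[13] = 2,  t[14] = 15,  t[15] = 17,  t[16] = 14,  t[17] = 13,  t[18] = 9,  t[19] = 4,  t[20] = 13,  t[21] = 17,  t[22] = 12,  t[23] = 11,  t[24] = 5,  t[25] = 16.
Since (t[24], t[25]) = (t[0], t[1]) = (5, 16) (two consecutive terms determine the rest), the sequence is periodic with period 24.
So t[174] = t[0 + ((174-0) mod 24)] = t[6] = 9.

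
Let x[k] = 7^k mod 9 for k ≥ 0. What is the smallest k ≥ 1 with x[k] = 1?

x[0] = 1; x[1] = 7; x[2] = 4; x[3] = 1.
The sequence repeats with period 3.
The value 1 next appears (with k ≥ 1) at x[3].

3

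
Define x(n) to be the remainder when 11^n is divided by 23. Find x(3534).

Listing terms: x(0) = 1,  x(1) = 11,  x(2) = 6,  x(3) = 20,  x(4) = 13,  x(5) = 5,  x(6) = 9,  x(7) = 7,  x(8) = 8,  x(9) = 19,  x(10) = 2,  x(11) = 22,  x(12) = 12,  x(13) = 17,  x(14) = 3,  x(15) = 10,  x(16) = 18,  x(17) = 14,  x(18) = 16,  x(19) = 15,  x(20) = 4,  x(21) = 21,  x(22) = 1.
Since x(22) = x(0) = 1, the sequence is periodic with period 22.
So x(3534) = x(0 + ((3534-0) mod 22)) = x(14) = 3.

3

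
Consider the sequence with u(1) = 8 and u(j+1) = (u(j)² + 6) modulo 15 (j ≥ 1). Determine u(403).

7

Computing terms: u(1) = 8; u(2) = 10; u(3) = 1; u(4) = 7; u(5) = 10.
Since u(5) = u(2) = 10, the sequence is eventually periodic: after a pre-period of length 1 it cycles with period 3.
For j ≥ 2, u(j) depends only on (j - 2) mod 3. (403 - 2) mod 3 = 2, so u(403) = u(4) = 7.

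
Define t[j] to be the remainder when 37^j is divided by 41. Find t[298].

We have t[0] = 1; t[1] = 37; t[2] = 16; t[3] = 18; t[4] = 10; t[5] = 1.
The sequence repeats with period 5.
So t[298] = t[0 + ((298-0) mod 5)] = t[3] = 18.

18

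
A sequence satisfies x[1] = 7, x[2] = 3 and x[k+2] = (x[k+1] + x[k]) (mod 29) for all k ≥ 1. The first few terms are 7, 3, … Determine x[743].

We have x[1] = 7; x[2] = 3; x[3] = 10; x[4] = 13; x[5] = 23; x[6] = 7; x[7] = 1; x[8] = 8; x[9] = 9; x[10] = 17; x[11] = 26; x[12] = 14; x[13] = 11; x[14] = 25; x[15] = 7; x[16] = 3.
Since (x[15], x[16]) = (x[1], x[2]) = (7, 3) (two consecutive terms determine the rest), the sequence is periodic with period 14.
So x[743] = x[1 + ((743-1) mod 14)] = x[1] = 7.

7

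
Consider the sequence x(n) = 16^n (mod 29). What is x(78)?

Computing terms: x(0) = 1; x(1) = 16; x(2) = 24; x(3) = 7; x(4) = 25; x(5) = 23; x(6) = 20; x(7) = 1.
The sequence repeats with period 7.
So x(78) = x(0 + ((78-0) mod 7)) = x(1) = 16.

16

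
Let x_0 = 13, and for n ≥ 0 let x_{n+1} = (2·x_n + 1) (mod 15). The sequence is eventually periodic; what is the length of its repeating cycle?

Computing terms: x_0 = 13; x_1 = 12; x_2 = 10; x_3 = 6; x_4 = 13.
Since x_4 = x_0 = 13, the sequence is periodic with period 4.

4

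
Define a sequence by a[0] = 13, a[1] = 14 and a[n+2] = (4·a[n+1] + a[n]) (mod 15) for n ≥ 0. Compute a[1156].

Listing terms: a[0] = 13,  a[1] = 14,  a[2] = 9,  a[3] = 5,  a[4] = 14,  a[5] = 1,  a[6] = 3,  a[7] = 13,  a[8] = 10,  a[9] = 8,  a[10] = 12,  a[11] = 11,  a[12] = 11,  a[13] = 10,  a[14] = 6,  a[15] = 4,  a[16] = 7,  a[17] = 2,  a[18] = 0,  a[19] = 2,  a[20] = 8,  a[21] = 4,  a[22] = 9,  a[23] = 10,  a[24] = 4,  a[25] = 11,  a[26] = 3,  a[27] = 8,  a[28] = 5,  a[29] = 13,  a[30] = 12,  a[31] = 1,  a[32] = 1,  a[33] = 5,  a[34] = 6,  a[35] = 14,  a[36] = 2,  a[37] = 7,  a[38] = 0,  a[39] = 7,  a[40] = 13,  a[41] = 14.
Since (a[40], a[41]) = (a[0], a[1]) = (13, 14) (two consecutive terms determine the rest), the sequence is periodic with period 40.
(1156 - 0) mod 40 = 36, so a[1156] = a[36] = 2.

2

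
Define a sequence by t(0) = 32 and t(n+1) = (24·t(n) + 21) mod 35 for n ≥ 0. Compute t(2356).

2

Computing terms: t(0) = 32, t(1) = 19, t(2) = 22, t(3) = 24, t(4) = 2, t(5) = 34, t(6) = 32.
The sequence repeats with period 6.
So t(2356) = t(0 + ((2356-0) mod 6)) = t(4) = 2.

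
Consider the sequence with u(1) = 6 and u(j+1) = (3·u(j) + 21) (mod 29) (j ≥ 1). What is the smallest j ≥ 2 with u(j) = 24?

28

Computing terms: u(1) = 6, u(2) = 10, u(3) = 22, u(4) = 0, u(5) = 21, u(6) = 26, u(7) = 12, u(8) = 28, u(9) = 18, u(10) = 17, u(11) = 14, u(12) = 5, u(13) = 7, u(14) = 13, u(15) = 2, u(16) = 27, u(17) = 15, u(18) = 8, u(19) = 16, u(20) = 11, u(21) = 25, u(22) = 9, u(23) = 19, u(24) = 20, u(25) = 23, u(26) = 3, u(27) = 1, u(28) = 24, u(29) = 6.
Since u(29) = u(1) = 6, the sequence is periodic with period 28.
The value 24 first appears (with j ≥ 2) at u(28).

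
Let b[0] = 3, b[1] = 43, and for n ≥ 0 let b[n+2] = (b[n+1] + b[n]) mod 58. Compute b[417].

19

Computing terms: b[0] = 3, b[1] = 43, b[2] = 46, b[3] = 31, b[4] = 19, b[5] = 50, b[6] = 11, b[7] = 3, b[8] = 14, b[9] = 17, b[10] = 31, b[11] = 48, b[12] = 21, b[13] = 11, b[14] = 32, b[15] = 43, b[16] = 17, b[17] = 2, b[18] = 19, b[19] = 21, b[20] = 40, b[21] = 3, b[22] = 43.
The sequence repeats with period 21.
So b[417] = b[0 + ((417-0) mod 21)] = b[18] = 19.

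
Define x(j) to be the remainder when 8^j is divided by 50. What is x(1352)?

36

Listing terms: x(1) = 8,  x(2) = 14,  x(3) = 12,  x(4) = 46,  x(5) = 18,  x(6) = 44,  x(7) = 2,  x(8) = 16,  x(9) = 28,  x(10) = 24,  x(11) = 42,  x(12) = 36,  x(13) = 38,  x(14) = 4,  x(15) = 32,  x(16) = 6,  x(17) = 48,  x(18) = 34,  x(19) = 22,  x(20) = 26,  x(21) = 8.
Since x(21) = x(1) = 8, the sequence is periodic with period 20.
So x(1352) = x(1 + ((1352-1) mod 20)) = x(12) = 36.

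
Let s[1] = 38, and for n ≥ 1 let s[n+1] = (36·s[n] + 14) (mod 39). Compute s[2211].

2

s[1] = 38,  s[2] = 17,  s[3] = 2,  s[4] = 8,  s[5] = 29,  s[6] = 5,  s[7] = 38.
Since s[7] = s[1] = 38, the sequence is periodic with period 6.
So s[2211] = s[1 + ((2211-1) mod 6)] = s[3] = 2.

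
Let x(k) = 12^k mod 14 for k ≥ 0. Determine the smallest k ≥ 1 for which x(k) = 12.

x(0) = 1,  x(1) = 12,  x(2) = 4,  x(3) = 6,  x(4) = 2,  x(5) = 10,  x(6) = 8,  x(7) = 12.
Since x(7) = x(1) = 12, the sequence is eventually periodic: after a pre-period of length 1 it cycles with period 6.
The value 12 first appears (with k ≥ 1) at x(1).

1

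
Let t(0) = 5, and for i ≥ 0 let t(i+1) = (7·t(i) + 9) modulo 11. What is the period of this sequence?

t(0) = 5; t(1) = 0; t(2) = 9; t(3) = 6; t(4) = 7; t(5) = 3; t(6) = 8; t(7) = 10; t(8) = 2; t(9) = 1; t(10) = 5.
The sequence repeats with period 10.

10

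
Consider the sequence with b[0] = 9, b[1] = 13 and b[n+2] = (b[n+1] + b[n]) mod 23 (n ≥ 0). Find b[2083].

Computing terms: b[0] = 9, b[1] = 13, b[2] = 22, b[3] = 12, b[4] = 11, b[5] = 0, b[6] = 11, b[7] = 11, b[8] = 22, b[9] = 10, b[10] = 9, b[11] = 19, b[12] = 5, b[13] = 1, b[14] = 6, b[15] = 7, b[16] = 13, b[17] = 20, b[18] = 10, b[19] = 7, b[20] = 17, b[21] = 1, b[22] = 18, b[23] = 19, b[24] = 14, b[25] = 10, b[26] = 1, b[27] = 11, b[28] = 12, b[29] = 0, b[30] = 12, b[31] = 12, b[32] = 1, b[33] = 13, b[34] = 14, b[35] = 4, b[36] = 18, b[37] = 22, b[38] = 17, b[39] = 16, b[40] = 10, b[41] = 3, b[42] = 13, b[43] = 16, b[44] = 6, b[45] = 22, b[46] = 5, b[47] = 4, b[48] = 9, b[49] = 13.
The sequence repeats with period 48.
So b[2083] = b[0 + ((2083-0) mod 48)] = b[19] = 7.

7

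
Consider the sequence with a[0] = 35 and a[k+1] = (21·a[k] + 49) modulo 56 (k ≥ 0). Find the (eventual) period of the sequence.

8

Computing terms: a[0] = 35; a[1] = 0; a[2] = 49; a[3] = 14; a[4] = 7; a[5] = 28; a[6] = 21; a[7] = 42; a[8] = 35.
Since a[8] = a[0] = 35, the sequence is periodic with period 8.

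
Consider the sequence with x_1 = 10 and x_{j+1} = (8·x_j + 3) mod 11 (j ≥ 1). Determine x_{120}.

Computing terms: x_1 = 10,  x_2 = 6,  x_3 = 7,  x_4 = 4,  x_5 = 2,  x_6 = 8,  x_7 = 1,  x_8 = 0,  x_9 = 3,  x_{10} = 5,  x_{11} = 10.
Since x_{11} = x_1 = 10, the sequence is periodic with period 10.
So x_{120} = x_{1 + ((120-1) mod 10)} = x_{10} = 5.

5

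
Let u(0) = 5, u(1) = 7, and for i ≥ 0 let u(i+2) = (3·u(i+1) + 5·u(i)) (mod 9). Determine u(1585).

7

Listing terms: u(0) = 5; u(1) = 7; u(2) = 1; u(3) = 2; u(4) = 2; u(5) = 7; u(6) = 4; u(7) = 2; u(8) = 8; u(9) = 7; u(10) = 7; u(11) = 2; u(12) = 5; u(13) = 7.
The sequence repeats with period 12.
(1585 - 0) mod 12 = 1, so u(1585) = u(1) = 7.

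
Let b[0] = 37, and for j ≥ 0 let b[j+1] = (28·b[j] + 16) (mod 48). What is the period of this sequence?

3

Listing terms: b[0] = 37, b[1] = 44, b[2] = 0, b[3] = 16, b[4] = 32, b[5] = 0.
Since b[5] = b[2] = 0, the sequence is eventually periodic: after a pre-period of length 2 it cycles with period 3.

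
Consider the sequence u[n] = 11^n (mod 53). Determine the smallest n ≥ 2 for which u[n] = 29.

u[1] = 11,  u[2] = 15,  u[3] = 6,  u[4] = 13,  u[5] = 37,  u[6] = 36,  u[7] = 25,  u[8] = 10,  u[9] = 4,  u[10] = 44,  u[11] = 7,  u[12] = 24,  u[13] = 52,  u[14] = 42,  u[15] = 38,  u[16] = 47,  u[17] = 40,  u[18] = 16,  u[19] = 17,  u[20] = 28,  u[21] = 43,  u[22] = 49,  u[23] = 9,  u[24] = 46,  u[25] = 29,  u[26] = 1,  u[27] = 11.
Since u[27] = u[1] = 11, the sequence is periodic with period 26.
The value 29 first appears (with n ≥ 2) at u[25].

25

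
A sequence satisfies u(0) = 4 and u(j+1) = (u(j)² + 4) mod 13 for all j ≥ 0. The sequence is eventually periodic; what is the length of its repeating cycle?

u(0) = 4; u(1) = 7; u(2) = 1; u(3) = 5; u(4) = 3; u(5) = 0; u(6) = 4.
The sequence repeats with period 6.

6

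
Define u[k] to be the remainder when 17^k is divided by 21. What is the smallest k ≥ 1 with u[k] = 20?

3

u[0] = 1, u[1] = 17, u[2] = 16, u[3] = 20, u[4] = 4, u[5] = 5, u[6] = 1.
The sequence repeats with period 6.
The value 20 first appears (with k ≥ 1) at u[3].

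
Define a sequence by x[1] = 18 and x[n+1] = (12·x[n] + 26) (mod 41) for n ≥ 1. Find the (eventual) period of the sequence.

We have x[1] = 18, x[2] = 37, x[3] = 19, x[4] = 8, x[5] = 40, x[6] = 14, x[7] = 30, x[8] = 17, x[9] = 25, x[10] = 39, x[11] = 2, x[12] = 9, x[13] = 11, x[14] = 35, x[15] = 36, x[16] = 7, x[17] = 28, x[18] = 34, x[19] = 24, x[20] = 27, x[21] = 22, x[22] = 3, x[23] = 21, x[24] = 32, x[25] = 0, x[26] = 26, x[27] = 10, x[28] = 23, x[29] = 15, x[30] = 1, x[31] = 38, x[32] = 31, x[33] = 29, x[34] = 5, x[35] = 4, x[36] = 33, x[37] = 12, x[38] = 6, x[39] = 16, x[40] = 13, x[41] = 18.
The sequence repeats with period 40.

40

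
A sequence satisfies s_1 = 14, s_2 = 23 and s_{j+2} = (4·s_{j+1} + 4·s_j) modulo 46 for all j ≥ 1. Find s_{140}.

Listing terms: s_1 = 14; s_2 = 23; s_3 = 10; s_4 = 40; s_5 = 16; s_6 = 40; s_7 = 40; s_8 = 44; s_9 = 14; s_{10} = 2; s_{11} = 18; s_{12} = 34; s_{13} = 24; s_{14} = 2; s_{15} = 12; s_{16} = 10; s_{17} = 42; s_{18} = 24; s_{19} = 34; s_{20} = 2; s_{21} = 6; s_{22} = 32; s_{23} = 14; s_{24} = 0; s_{25} = 10; s_{26} = 40.
Since (s_{25}, s_{26}) = (s_3, s_4) = (10, 40) (two consecutive terms determine the rest), the sequence is eventually periodic: after a pre-period of length 2 it cycles with period 22.
For j ≥ 3, s_j depends only on (j - 3) mod 22. (140 - 3) mod 22 = 5, so s_{140} = s_8 = 44.

44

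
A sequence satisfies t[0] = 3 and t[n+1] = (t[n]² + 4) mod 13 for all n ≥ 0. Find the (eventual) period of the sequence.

We have t[0] = 3; t[1] = 0; t[2] = 4; t[3] = 7; t[4] = 1; t[5] = 5; t[6] = 3.
Since t[6] = t[0] = 3, the sequence is periodic with period 6.

6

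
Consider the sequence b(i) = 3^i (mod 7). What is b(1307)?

5

Listing terms: b(1) = 3,  b(2) = 2,  b(3) = 6,  b(4) = 4,  b(5) = 5,  b(6) = 1,  b(7) = 3.
The sequence repeats with period 6.
So b(1307) = b(1 + ((1307-1) mod 6)) = b(5) = 5.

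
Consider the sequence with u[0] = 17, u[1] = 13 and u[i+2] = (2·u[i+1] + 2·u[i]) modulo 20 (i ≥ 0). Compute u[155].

u[0] = 17; u[1] = 13; u[2] = 0; u[3] = 6; u[4] = 12; u[5] = 16; u[6] = 16; u[7] = 4; u[8] = 0; u[9] = 8; u[10] = 16; u[11] = 8; u[12] = 8; u[13] = 12; u[14] = 0; u[15] = 4; u[16] = 8; u[17] = 4; u[18] = 4; u[19] = 16; u[20] = 0; u[21] = 12; u[22] = 4; u[23] = 12; u[24] = 12; u[25] = 8; u[26] = 0; u[27] = 16; u[28] = 12; u[29] = 16.
Since (u[28], u[29]) = (u[4], u[5]) = (12, 16) (two consecutive terms determine the rest), the sequence is eventually periodic: after a pre-period of length 4 it cycles with period 24.
For i ≥ 4, u[i] depends only on (i - 4) mod 24. (155 - 4) mod 24 = 7, so u[155] = u[11] = 8.

8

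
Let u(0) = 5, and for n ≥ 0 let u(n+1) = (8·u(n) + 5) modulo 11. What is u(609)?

Computing terms: u(0) = 5,  u(1) = 1,  u(2) = 2,  u(3) = 10,  u(4) = 8,  u(5) = 3,  u(6) = 7,  u(7) = 6,  u(8) = 9,  u(9) = 0,  u(10) = 5.
Since u(10) = u(0) = 5, the sequence is periodic with period 10.
(609 - 0) mod 10 = 9, so u(609) = u(9) = 0.

0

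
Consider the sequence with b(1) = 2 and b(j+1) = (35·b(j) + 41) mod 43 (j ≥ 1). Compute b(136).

Computing terms: b(1) = 2; b(2) = 25; b(3) = 13; b(4) = 23; b(5) = 29; b(6) = 24; b(7) = 21; b(8) = 2.
The sequence repeats with period 7.
So b(136) = b(1 + ((136-1) mod 7)) = b(3) = 13.

13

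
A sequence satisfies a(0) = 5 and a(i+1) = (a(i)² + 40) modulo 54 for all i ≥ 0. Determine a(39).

Computing terms: a(0) = 5, a(1) = 11, a(2) = 53, a(3) = 41, a(4) = 47, a(5) = 35, a(6) = 23, a(7) = 29, a(8) = 17, a(9) = 5.
The sequence repeats with period 9.
(39 - 0) mod 9 = 3, so a(39) = a(3) = 41.

41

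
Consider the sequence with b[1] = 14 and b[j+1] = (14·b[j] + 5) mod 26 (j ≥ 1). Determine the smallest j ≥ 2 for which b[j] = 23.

8

Listing terms: b[1] = 14, b[2] = 19, b[3] = 11, b[4] = 3, b[5] = 21, b[6] = 13, b[7] = 5, b[8] = 23, b[9] = 15, b[10] = 7, b[11] = 25, b[12] = 17, b[13] = 9, b[14] = 1, b[15] = 19.
Since b[15] = b[2] = 19, the sequence is eventually periodic: after a pre-period of length 1 it cycles with period 13.
The value 23 first appears (with j ≥ 2) at b[8].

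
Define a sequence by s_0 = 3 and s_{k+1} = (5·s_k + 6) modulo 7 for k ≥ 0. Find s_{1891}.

0

We have s_0 = 3, s_1 = 0, s_2 = 6, s_3 = 1, s_4 = 4, s_5 = 5, s_6 = 3.
Since s_6 = s_0 = 3, the sequence is periodic with period 6.
(1891 - 0) mod 6 = 1, so s_{1891} = s_1 = 0.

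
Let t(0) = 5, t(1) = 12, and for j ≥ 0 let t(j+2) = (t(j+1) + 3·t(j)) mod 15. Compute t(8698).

3

Listing terms: t(0) = 5, t(1) = 12, t(2) = 12, t(3) = 3, t(4) = 9, t(5) = 3, t(6) = 0, t(7) = 9, t(8) = 9, t(9) = 6, t(10) = 3, t(11) = 6, t(12) = 0, t(13) = 3, t(14) = 3, t(15) = 12, t(16) = 6, t(17) = 12, t(18) = 0, t(19) = 6, t(20) = 6, t(21) = 9, t(22) = 12, t(23) = 9, t(24) = 0, t(25) = 12, t(26) = 12.
Since (t(25), t(26)) = (t(1), t(2)) = (12, 12) (two consecutive terms determine the rest), the sequence is eventually periodic: after a pre-period of length 1 it cycles with period 24.
For j ≥ 1, t(j) depends only on (j - 1) mod 24. (8698 - 1) mod 24 = 9, so t(8698) = t(10) = 3.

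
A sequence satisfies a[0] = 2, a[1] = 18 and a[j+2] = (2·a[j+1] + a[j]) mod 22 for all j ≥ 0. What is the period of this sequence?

24

We have a[0] = 2, a[1] = 18, a[2] = 16, a[3] = 6, a[4] = 6, a[5] = 18, a[6] = 20, a[7] = 14, a[8] = 4, a[9] = 0, a[10] = 4, a[11] = 8, a[12] = 20, a[13] = 4, a[14] = 6, a[15] = 16, a[16] = 16, a[17] = 4, a[18] = 2, a[19] = 8, a[20] = 18, a[21] = 0, a[22] = 18, a[23] = 14, a[24] = 2, a[25] = 18.
The sequence repeats with period 24.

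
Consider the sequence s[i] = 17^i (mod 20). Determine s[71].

s[0] = 1; s[1] = 17; s[2] = 9; s[3] = 13; s[4] = 1.
Since s[4] = s[0] = 1, the sequence is periodic with period 4.
(71 - 0) mod 4 = 3, so s[71] = s[3] = 13.

13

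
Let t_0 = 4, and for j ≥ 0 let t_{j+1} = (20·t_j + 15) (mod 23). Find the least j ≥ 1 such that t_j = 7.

We have t_0 = 4; t_1 = 3; t_2 = 6; t_3 = 20; t_4 = 1; t_5 = 12; t_6 = 2; t_7 = 9; t_8 = 11; t_9 = 5; t_{10} = 0; t_{11} = 15; t_{12} = 16; t_{13} = 13; t_{14} = 22; t_{15} = 18; t_{16} = 7; t_{17} = 17; t_{18} = 10; t_{19} = 8; t_{20} = 14; t_{21} = 19; t_{22} = 4.
Since t_{22} = t_0 = 4, the sequence is periodic with period 22.
The value 7 first appears (with j ≥ 1) at t_{16}.

16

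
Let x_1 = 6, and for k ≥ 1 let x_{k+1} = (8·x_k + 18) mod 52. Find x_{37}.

x_1 = 6; x_2 = 14; x_3 = 26; x_4 = 18; x_5 = 6.
The sequence repeats with period 4.
So x_{37} = x_{1 + ((37-1) mod 4)} = x_1 = 6.

6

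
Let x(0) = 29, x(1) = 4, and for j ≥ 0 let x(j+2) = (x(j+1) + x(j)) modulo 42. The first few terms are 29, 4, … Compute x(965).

x(0) = 29, x(1) = 4, x(2) = 33, x(3) = 37, x(4) = 28, x(5) = 23, x(6) = 9, x(7) = 32, x(8) = 41, x(9) = 31, x(10) = 30, x(11) = 19, x(12) = 7, x(13) = 26, x(14) = 33, x(15) = 17, x(16) = 8, x(17) = 25, x(18) = 33, x(19) = 16, x(20) = 7, x(21) = 23, x(22) = 30, x(23) = 11, x(24) = 41, x(25) = 10, x(26) = 9, x(27) = 19, x(28) = 28, x(29) = 5, x(30) = 33, x(31) = 38, x(32) = 29, x(33) = 25, x(34) = 12, x(35) = 37, x(36) = 7, x(37) = 2, x(38) = 9, x(39) = 11, x(40) = 20, x(41) = 31, x(42) = 9, x(43) = 40, x(44) = 7, x(45) = 5, x(46) = 12, x(47) = 17, x(48) = 29, x(49) = 4.
The sequence repeats with period 48.
So x(965) = x(0 + ((965-0) mod 48)) = x(5) = 23.

23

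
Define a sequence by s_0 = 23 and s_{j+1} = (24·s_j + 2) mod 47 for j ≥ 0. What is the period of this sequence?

s_0 = 23,  s_1 = 37,  s_2 = 44,  s_3 = 24,  s_4 = 14,  s_5 = 9,  s_6 = 30,  s_7 = 17,  s_8 = 34,  s_9 = 19,  s_{10} = 35,  s_{11} = 43,  s_{12} = 0,  s_{13} = 2,  s_{14} = 3,  s_{15} = 27,  s_{16} = 39,  s_{17} = 45,  s_{18} = 1,  s_{19} = 26,  s_{20} = 15,  s_{21} = 33,  s_{22} = 42,  s_{23} = 23.
Since s_{23} = s_0 = 23, the sequence is periodic with period 23.

23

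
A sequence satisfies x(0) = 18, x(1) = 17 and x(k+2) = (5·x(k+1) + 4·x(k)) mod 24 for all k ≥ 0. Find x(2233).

5

We have x(0) = 18; x(1) = 17; x(2) = 13; x(3) = 13; x(4) = 21; x(5) = 13; x(6) = 5; x(7) = 5; x(8) = 21; x(9) = 5; x(10) = 13; x(11) = 13.
Since (x(10), x(11)) = (x(2), x(3)) = (13, 13) (two consecutive terms determine the rest), the sequence is eventually periodic: after a pre-period of length 2 it cycles with period 8.
For k ≥ 2, x(k) depends only on (k - 2) mod 8. (2233 - 2) mod 8 = 7, so x(2233) = x(9) = 5.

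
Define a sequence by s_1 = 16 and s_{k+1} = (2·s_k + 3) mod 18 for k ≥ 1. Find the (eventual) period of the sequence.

6

s_1 = 16, s_2 = 17, s_3 = 1, s_4 = 5, s_5 = 13, s_6 = 11, s_7 = 7, s_8 = 17.
Since s_8 = s_2 = 17, the sequence is eventually periodic: after a pre-period of length 1 it cycles with period 6.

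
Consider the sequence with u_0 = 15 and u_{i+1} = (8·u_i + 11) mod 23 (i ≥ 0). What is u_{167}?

u_0 = 15,  u_1 = 16,  u_2 = 1,  u_3 = 19,  u_4 = 2,  u_5 = 4,  u_6 = 20,  u_7 = 10,  u_8 = 22,  u_9 = 3,  u_{10} = 12,  u_{11} = 15.
The sequence repeats with period 11.
(167 - 0) mod 11 = 2, so u_{167} = u_2 = 1.

1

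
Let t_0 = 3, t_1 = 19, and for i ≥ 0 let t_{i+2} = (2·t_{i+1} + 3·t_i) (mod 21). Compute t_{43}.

19

Listing terms: t_0 = 3; t_1 = 19; t_2 = 5; t_3 = 4; t_4 = 2; t_5 = 16; t_6 = 17; t_7 = 19; t_8 = 5.
Since (t_7, t_8) = (t_1, t_2) = (19, 5) (two consecutive terms determine the rest), the sequence is eventually periodic: after a pre-period of length 1 it cycles with period 6.
For i ≥ 1, t_i depends only on (i - 1) mod 6. (43 - 1) mod 6 = 0, so t_{43} = t_1 = 19.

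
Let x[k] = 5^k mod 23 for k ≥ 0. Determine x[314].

We have x[0] = 1,  x[1] = 5,  x[2] = 2,  x[3] = 10,  x[4] = 4,  x[5] = 20,  x[6] = 8,  x[7] = 17,  x[8] = 16,  x[9] = 11,  x[10] = 9,  x[11] = 22,  x[12] = 18,  x[13] = 21,  x[14] = 13,  x[15] = 19,  x[16] = 3,  x[17] = 15,  x[18] = 6,  x[19] = 7,  x[20] = 12,  x[21] = 14,  x[22] = 1.
Since x[22] = x[0] = 1, the sequence is periodic with period 22.
So x[314] = x[0 + ((314-0) mod 22)] = x[6] = 8.

8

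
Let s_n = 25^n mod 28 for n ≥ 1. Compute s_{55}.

Listing terms: s_1 = 25,  s_2 = 9,  s_3 = 1,  s_4 = 25.
Since s_4 = s_1 = 25, the sequence is periodic with period 3.
(55 - 1) mod 3 = 0, so s_{55} = s_1 = 25.

25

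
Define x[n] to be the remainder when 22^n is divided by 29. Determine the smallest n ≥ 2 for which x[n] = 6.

11

Listing terms: x[1] = 22, x[2] = 20, x[3] = 5, x[4] = 23, x[5] = 13, x[6] = 25, x[7] = 28, x[8] = 7, x[9] = 9, x[10] = 24, x[11] = 6, x[12] = 16, x[13] = 4, x[14] = 1, x[15] = 22.
The sequence repeats with period 14.
The value 6 first appears (with n ≥ 2) at x[11].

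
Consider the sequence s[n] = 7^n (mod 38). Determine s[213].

s[1] = 7; s[2] = 11; s[3] = 1; s[4] = 7.
Since s[4] = s[1] = 7, the sequence is periodic with period 3.
So s[213] = s[1 + ((213-1) mod 3)] = s[3] = 1.

1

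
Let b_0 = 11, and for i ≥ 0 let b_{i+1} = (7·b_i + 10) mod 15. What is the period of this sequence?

Listing terms: b_0 = 11, b_1 = 12, b_2 = 4, b_3 = 8, b_4 = 6, b_5 = 7, b_6 = 14, b_7 = 3, b_8 = 1, b_9 = 2, b_{10} = 9, b_{11} = 13, b_{12} = 11.
Since b_{12} = b_0 = 11, the sequence is periodic with period 12.

12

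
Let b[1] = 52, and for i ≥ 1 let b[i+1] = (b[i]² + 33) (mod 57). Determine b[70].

We have b[1] = 52,  b[2] = 1,  b[3] = 34,  b[4] = 49,  b[5] = 40,  b[6] = 37,  b[7] = 34.
Since b[7] = b[3] = 34, the sequence is eventually periodic: after a pre-period of length 2 it cycles with period 4.
For i ≥ 3, b[i] depends only on (i - 3) mod 4. (70 - 3) mod 4 = 3, so b[70] = b[6] = 37.

37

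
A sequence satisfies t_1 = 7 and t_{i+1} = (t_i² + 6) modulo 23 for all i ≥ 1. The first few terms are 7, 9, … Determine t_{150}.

Listing terms: t_1 = 7, t_2 = 9, t_3 = 18, t_4 = 8, t_5 = 1, t_6 = 7.
Since t_6 = t_1 = 7, the sequence is periodic with period 5.
So t_{150} = t_{1 + ((150-1) mod 5)} = t_5 = 1.

1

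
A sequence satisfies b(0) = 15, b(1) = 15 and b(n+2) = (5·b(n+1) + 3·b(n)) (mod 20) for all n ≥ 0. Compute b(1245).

Listing terms: b(0) = 15,  b(1) = 15,  b(2) = 0,  b(3) = 5,  b(4) = 5,  b(5) = 0,  b(6) = 15,  b(7) = 15.
Since (b(6), b(7)) = (b(0), b(1)) = (15, 15) (two consecutive terms determine the rest), the sequence is periodic with period 6.
(1245 - 0) mod 6 = 3, so b(1245) = b(3) = 5.

5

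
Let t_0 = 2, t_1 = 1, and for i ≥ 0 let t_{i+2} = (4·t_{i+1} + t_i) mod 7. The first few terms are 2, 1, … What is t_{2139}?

t_0 = 2,  t_1 = 1,  t_2 = 6,  t_3 = 4,  t_4 = 1,  t_5 = 1,  t_6 = 5,  t_7 = 0,  t_8 = 5,  t_9 = 6,  t_{10} = 1,  t_{11} = 3,  t_{12} = 6,  t_{13} = 6,  t_{14} = 2,  t_{15} = 0,  t_{16} = 2,  t_{17} = 1.
Since (t_{16}, t_{17}) = (t_0, t_1) = (2, 1) (two consecutive terms determine the rest), the sequence is periodic with period 16.
So t_{2139} = t_{0 + ((2139-0) mod 16)} = t_{11} = 3.

3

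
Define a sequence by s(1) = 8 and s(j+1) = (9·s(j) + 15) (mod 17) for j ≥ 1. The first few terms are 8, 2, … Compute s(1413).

1

Listing terms: s(1) = 8; s(2) = 2; s(3) = 16; s(4) = 6; s(5) = 1; s(6) = 7; s(7) = 10; s(8) = 3; s(9) = 8.
The sequence repeats with period 8.
(1413 - 1) mod 8 = 4, so s(1413) = s(5) = 1.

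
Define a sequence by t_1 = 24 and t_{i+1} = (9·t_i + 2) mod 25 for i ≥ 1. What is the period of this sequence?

10

t_1 = 24, t_2 = 18, t_3 = 14, t_4 = 3, t_5 = 4, t_6 = 13, t_7 = 19, t_8 = 23, t_9 = 9, t_{10} = 8, t_{11} = 24.
The sequence repeats with period 10.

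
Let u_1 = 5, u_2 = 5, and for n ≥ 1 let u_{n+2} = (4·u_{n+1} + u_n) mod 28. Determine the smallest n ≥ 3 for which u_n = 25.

Listing terms: u_1 = 5,  u_2 = 5,  u_3 = 25,  u_4 = 21,  u_5 = 25,  u_6 = 9,  u_7 = 5,  u_8 = 1,  u_9 = 9,  u_{10} = 9,  u_{11} = 17,  u_{12} = 21,  u_{13} = 17,  u_{14} = 5,  u_{15} = 9,  u_{16} = 13,  u_{17} = 5,  u_{18} = 5.
The sequence repeats with period 16.
The value 25 first appears (with n ≥ 3) at u_3.

3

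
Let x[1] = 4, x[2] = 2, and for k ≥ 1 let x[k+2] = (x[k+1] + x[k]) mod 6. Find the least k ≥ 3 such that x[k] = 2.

4

We have x[1] = 4,  x[2] = 2,  x[3] = 0,  x[4] = 2,  x[5] = 2,  x[6] = 4,  x[7] = 0,  x[8] = 4,  x[9] = 4,  x[10] = 2.
Since (x[9], x[10]) = (x[1], x[2]) = (4, 2) (two consecutive terms determine the rest), the sequence is periodic with period 8.
The value 2 first appears (with k ≥ 3) at x[4].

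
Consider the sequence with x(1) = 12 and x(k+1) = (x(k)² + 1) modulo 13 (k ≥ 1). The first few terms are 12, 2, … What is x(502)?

x(1) = 12, x(2) = 2, x(3) = 5, x(4) = 0, x(5) = 1, x(6) = 2.
Since x(6) = x(2) = 2, the sequence is eventually periodic: after a pre-period of length 1 it cycles with period 4.
For k ≥ 2, x(k) depends only on (k - 2) mod 4. (502 - 2) mod 4 = 0, so x(502) = x(2) = 2.

2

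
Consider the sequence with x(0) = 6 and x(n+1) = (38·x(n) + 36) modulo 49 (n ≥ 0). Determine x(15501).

x(0) = 6,  x(1) = 19,  x(2) = 23,  x(3) = 28,  x(4) = 22,  x(5) = 39,  x(6) = 48,  x(7) = 47,  x(8) = 9,  x(9) = 35,  x(10) = 43,  x(11) = 4,  x(12) = 41,  x(13) = 26,  x(14) = 44,  x(15) = 42,  x(16) = 15,  x(17) = 18,  x(18) = 34,  x(19) = 5,  x(20) = 30,  x(21) = 0,  x(22) = 36,  x(23) = 32,  x(24) = 27,  x(25) = 33,  x(26) = 16,  x(27) = 7,  x(28) = 8,  x(29) = 46,  x(30) = 20,  x(31) = 12,  x(32) = 2,  x(33) = 14,  x(34) = 29,  x(35) = 11,  x(36) = 13,  x(37) = 40,  x(38) = 37,  x(39) = 21,  x(40) = 1,  x(41) = 25,  x(42) = 6.
Since x(42) = x(0) = 6, the sequence is periodic with period 42.
(15501 - 0) mod 42 = 3, so x(15501) = x(3) = 28.

28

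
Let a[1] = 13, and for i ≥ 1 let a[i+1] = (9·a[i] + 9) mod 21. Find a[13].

a[1] = 13, a[2] = 0, a[3] = 9, a[4] = 6, a[5] = 0.
Since a[5] = a[2] = 0, the sequence is eventually periodic: after a pre-period of length 1 it cycles with period 3.
For i ≥ 2, a[i] depends only on (i - 2) mod 3. (13 - 2) mod 3 = 2, so a[13] = a[4] = 6.

6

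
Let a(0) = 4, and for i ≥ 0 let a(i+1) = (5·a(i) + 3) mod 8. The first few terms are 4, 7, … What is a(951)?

5

Listing terms: a(0) = 4; a(1) = 7; a(2) = 6; a(3) = 1; a(4) = 0; a(5) = 3; a(6) = 2; a(7) = 5; a(8) = 4.
Since a(8) = a(0) = 4, the sequence is periodic with period 8.
(951 - 0) mod 8 = 7, so a(951) = a(7) = 5.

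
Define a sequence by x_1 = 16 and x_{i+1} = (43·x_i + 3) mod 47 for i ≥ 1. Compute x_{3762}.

Computing terms: x_1 = 16; x_2 = 33; x_3 = 12; x_4 = 2; x_5 = 42; x_6 = 23; x_7 = 5; x_8 = 30; x_9 = 24; x_{10} = 1; x_{11} = 46; x_{12} = 7; x_{13} = 22; x_{14} = 9; x_{15} = 14; x_{16} = 41; x_{17} = 27; x_{18} = 36; x_{19} = 0; x_{20} = 3; x_{21} = 38; x_{22} = 39; x_{23} = 35; x_{24} = 4; x_{25} = 34; x_{26} = 8; x_{27} = 18; x_{28} = 25; x_{29} = 44; x_{30} = 15; x_{31} = 37; x_{32} = 43; x_{33} = 19; x_{34} = 21; x_{35} = 13; x_{36} = 45; x_{37} = 11; x_{38} = 6; x_{39} = 26; x_{40} = 40; x_{41} = 31; x_{42} = 20; x_{43} = 17; x_{44} = 29; x_{45} = 28; x_{46} = 32; x_{47} = 16.
The sequence repeats with period 46.
So x_{3762} = x_{1 + ((3762-1) mod 46)} = x_{36} = 45.

45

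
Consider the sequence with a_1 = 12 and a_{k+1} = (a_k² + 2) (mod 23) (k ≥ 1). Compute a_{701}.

Listing terms: a_1 = 12, a_2 = 8, a_3 = 20, a_4 = 11, a_5 = 8.
Since a_5 = a_2 = 8, the sequence is eventually periodic: after a pre-period of length 1 it cycles with period 3.
For k ≥ 2, a_k depends only on (k - 2) mod 3. (701 - 2) mod 3 = 0, so a_{701} = a_2 = 8.

8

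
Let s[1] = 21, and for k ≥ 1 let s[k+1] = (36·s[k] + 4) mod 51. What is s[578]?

46

s[1] = 21,  s[2] = 46,  s[3] = 28,  s[4] = 43,  s[5] = 22,  s[6] = 31,  s[7] = 49,  s[8] = 34,  s[9] = 4,  s[10] = 46.
Since s[10] = s[2] = 46, the sequence is eventually periodic: after a pre-period of length 1 it cycles with period 8.
For k ≥ 2, s[k] depends only on (k - 2) mod 8. (578 - 2) mod 8 = 0, so s[578] = s[2] = 46.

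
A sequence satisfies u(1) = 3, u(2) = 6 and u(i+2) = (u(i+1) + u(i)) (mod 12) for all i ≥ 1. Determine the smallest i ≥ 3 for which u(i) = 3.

Listing terms: u(1) = 3; u(2) = 6; u(3) = 9; u(4) = 3; u(5) = 0; u(6) = 3; u(7) = 3; u(8) = 6.
The sequence repeats with period 6.
The value 3 first appears (with i ≥ 3) at u(4).

4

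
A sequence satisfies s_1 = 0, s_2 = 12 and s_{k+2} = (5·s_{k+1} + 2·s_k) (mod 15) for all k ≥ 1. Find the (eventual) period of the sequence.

s_1 = 0, s_2 = 12, s_3 = 0, s_4 = 9, s_5 = 0, s_6 = 3, s_7 = 0, s_8 = 6, s_9 = 0, s_{10} = 12.
The sequence repeats with period 8.

8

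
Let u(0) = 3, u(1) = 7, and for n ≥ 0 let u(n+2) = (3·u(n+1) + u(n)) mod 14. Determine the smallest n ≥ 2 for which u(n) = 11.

10

We have u(0) = 3; u(1) = 7; u(2) = 10; u(3) = 9; u(4) = 9; u(5) = 8; u(6) = 5; u(7) = 9; u(8) = 4; u(9) = 7; u(10) = 11; u(11) = 12; u(12) = 5; u(13) = 13; u(14) = 2; u(15) = 5; u(16) = 3; u(17) = 0; u(18) = 3; u(19) = 9; u(20) = 2; u(21) = 1; u(22) = 5; u(23) = 2; u(24) = 11; u(25) = 7; u(26) = 4; u(27) = 5; u(28) = 5; u(29) = 6; u(30) = 9; u(31) = 5; u(32) = 10; u(33) = 7; u(34) = 3; u(35) = 2; u(36) = 9; u(37) = 1; u(38) = 12; u(39) = 9; u(40) = 11; u(41) = 0; u(42) = 11; u(43) = 5; u(44) = 12; u(45) = 13; u(46) = 9; u(47) = 12; u(48) = 3; u(49) = 7.
Since (u(48), u(49)) = (u(0), u(1)) = (3, 7) (two consecutive terms determine the rest), the sequence is periodic with period 48.
The value 11 first appears (with n ≥ 2) at u(10).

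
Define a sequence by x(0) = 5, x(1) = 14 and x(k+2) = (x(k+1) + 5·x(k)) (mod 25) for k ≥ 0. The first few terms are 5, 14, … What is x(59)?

4

Computing terms: x(0) = 5; x(1) = 14; x(2) = 14; x(3) = 9; x(4) = 4; x(5) = 24; x(6) = 19; x(7) = 14; x(8) = 9.
Since (x(7), x(8)) = (x(2), x(3)) = (14, 9) (two consecutive terms determine the rest), the sequence is eventually periodic: after a pre-period of length 2 it cycles with period 5.
For k ≥ 2, x(k) depends only on (k - 2) mod 5. (59 - 2) mod 5 = 2, so x(59) = x(4) = 4.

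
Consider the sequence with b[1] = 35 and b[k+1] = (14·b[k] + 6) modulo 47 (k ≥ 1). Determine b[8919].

38

Computing terms: b[1] = 35,  b[2] = 26,  b[3] = 41,  b[4] = 16,  b[5] = 42,  b[6] = 30,  b[7] = 3,  b[8] = 1,  b[9] = 20,  b[10] = 4,  b[11] = 15,  b[12] = 28,  b[13] = 22,  b[14] = 32,  b[15] = 31,  b[16] = 17,  b[17] = 9,  b[18] = 38,  b[19] = 21,  b[20] = 18,  b[21] = 23,  b[22] = 46,  b[23] = 39,  b[24] = 35.
The sequence repeats with period 23.
So b[8919] = b[1 + ((8919-1) mod 23)] = b[18] = 38.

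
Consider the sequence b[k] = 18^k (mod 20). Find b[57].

8

We have b[0] = 1,  b[1] = 18,  b[2] = 4,  b[3] = 12,  b[4] = 16,  b[5] = 8,  b[6] = 4.
Since b[6] = b[2] = 4, the sequence is eventually periodic: after a pre-period of length 2 it cycles with period 4.
For k ≥ 2, b[k] depends only on (k - 2) mod 4. (57 - 2) mod 4 = 3, so b[57] = b[5] = 8.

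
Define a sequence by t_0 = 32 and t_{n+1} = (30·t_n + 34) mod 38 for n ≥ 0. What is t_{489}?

32

Listing terms: t_0 = 32, t_1 = 6, t_2 = 24, t_3 = 32.
Since t_3 = t_0 = 32, the sequence is periodic with period 3.
So t_{489} = t_{0 + ((489-0) mod 3)} = t_0 = 32.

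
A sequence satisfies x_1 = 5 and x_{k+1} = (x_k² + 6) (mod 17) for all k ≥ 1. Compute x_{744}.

Computing terms: x_1 = 5,  x_2 = 14,  x_3 = 15,  x_4 = 10,  x_5 = 4,  x_6 = 5.
Since x_6 = x_1 = 5, the sequence is periodic with period 5.
(744 - 1) mod 5 = 3, so x_{744} = x_4 = 10.

10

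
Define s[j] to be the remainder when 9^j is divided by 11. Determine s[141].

We have s[0] = 1, s[1] = 9, s[2] = 4, s[3] = 3, s[4] = 5, s[5] = 1.
Since s[5] = s[0] = 1, the sequence is periodic with period 5.
(141 - 0) mod 5 = 1, so s[141] = s[1] = 9.

9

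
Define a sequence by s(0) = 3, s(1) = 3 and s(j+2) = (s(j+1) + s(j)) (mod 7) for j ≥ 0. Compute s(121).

We have s(0) = 3,  s(1) = 3,  s(2) = 6,  s(3) = 2,  s(4) = 1,  s(5) = 3,  s(6) = 4,  s(7) = 0,  s(8) = 4,  s(9) = 4,  s(10) = 1,  s(11) = 5,  s(12) = 6,  s(13) = 4,  s(14) = 3,  s(15) = 0,  s(16) = 3,  s(17) = 3.
The sequence repeats with period 16.
(121 - 0) mod 16 = 9, so s(121) = s(9) = 4.

4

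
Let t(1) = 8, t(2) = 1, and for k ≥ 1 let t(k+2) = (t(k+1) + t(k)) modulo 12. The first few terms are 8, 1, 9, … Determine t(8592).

5

Listing terms: t(1) = 8; t(2) = 1; t(3) = 9; t(4) = 10; t(5) = 7; t(6) = 5; t(7) = 0; t(8) = 5; t(9) = 5; t(10) = 10; t(11) = 3; t(12) = 1; t(13) = 4; t(14) = 5; t(15) = 9; t(16) = 2; t(17) = 11; t(18) = 1; t(19) = 0; t(20) = 1; t(21) = 1; t(22) = 2; t(23) = 3; t(24) = 5; t(25) = 8; t(26) = 1.
Since (t(25), t(26)) = (t(1), t(2)) = (8, 1) (two consecutive terms determine the rest), the sequence is periodic with period 24.
So t(8592) = t(1 + ((8592-1) mod 24)) = t(24) = 5.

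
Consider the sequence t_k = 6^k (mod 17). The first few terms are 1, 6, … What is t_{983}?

Listing terms: t_0 = 1, t_1 = 6, t_2 = 2, t_3 = 12, t_4 = 4, t_5 = 7, t_6 = 8, t_7 = 14, t_8 = 16, t_9 = 11, t_{10} = 15, t_{11} = 5, t_{12} = 13, t_{13} = 10, t_{14} = 9, t_{15} = 3, t_{16} = 1.
The sequence repeats with period 16.
So t_{983} = t_{0 + ((983-0) mod 16)} = t_7 = 14.

14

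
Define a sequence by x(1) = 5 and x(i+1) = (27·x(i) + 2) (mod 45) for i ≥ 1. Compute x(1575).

We have x(1) = 5,  x(2) = 2,  x(3) = 11,  x(4) = 29,  x(5) = 20,  x(6) = 2.
Since x(6) = x(2) = 2, the sequence is eventually periodic: after a pre-period of length 1 it cycles with period 4.
For i ≥ 2, x(i) depends only on (i - 2) mod 4. (1575 - 2) mod 4 = 1, so x(1575) = x(3) = 11.

11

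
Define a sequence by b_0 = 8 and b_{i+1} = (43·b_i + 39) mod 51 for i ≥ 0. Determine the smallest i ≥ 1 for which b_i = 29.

4

b_0 = 8,  b_1 = 26,  b_2 = 35,  b_3 = 14,  b_4 = 29,  b_5 = 11,  b_6 = 2,  b_7 = 23,  b_8 = 8.
The sequence repeats with period 8.
The value 29 first appears (with i ≥ 1) at b_4.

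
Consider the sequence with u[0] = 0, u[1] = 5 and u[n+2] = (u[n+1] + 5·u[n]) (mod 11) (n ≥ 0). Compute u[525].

7

Computing terms: u[0] = 0,  u[1] = 5,  u[2] = 5,  u[3] = 8,  u[4] = 0,  u[5] = 7,  u[6] = 7,  u[7] = 9,  u[8] = 0,  u[9] = 1,  u[10] = 1,  u[11] = 6,  u[12] = 0,  u[13] = 8,  u[14] = 8,  u[15] = 4,  u[16] = 0,  u[17] = 9,  u[18] = 9,  u[19] = 10,  u[20] = 0,  u[21] = 6,  u[22] = 6,  u[23] = 3,  u[24] = 0,  u[25] = 4,  u[26] = 4,  u[27] = 2,  u[28] = 0,  u[29] = 10,  u[30] = 10,  u[31] = 5,  u[32] = 0,  u[33] = 3,  u[34] = 3,  u[35] = 7,  u[36] = 0,  u[37] = 2,  u[38] = 2,  u[39] = 1,  u[40] = 0,  u[41] = 5.
The sequence repeats with period 40.
So u[525] = u[0 + ((525-0) mod 40)] = u[5] = 7.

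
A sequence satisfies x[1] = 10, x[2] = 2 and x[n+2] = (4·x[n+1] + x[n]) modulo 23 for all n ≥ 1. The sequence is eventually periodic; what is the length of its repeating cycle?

We have x[1] = 10,  x[2] = 2,  x[3] = 18,  x[4] = 5,  x[5] = 15,  x[6] = 19,  x[7] = 22,  x[8] = 15,  x[9] = 13,  x[10] = 21,  x[11] = 5,  x[12] = 18,  x[13] = 8,  x[14] = 4,  x[15] = 1,  x[16] = 8,  x[17] = 10,  x[18] = 2.
The sequence repeats with period 16.

16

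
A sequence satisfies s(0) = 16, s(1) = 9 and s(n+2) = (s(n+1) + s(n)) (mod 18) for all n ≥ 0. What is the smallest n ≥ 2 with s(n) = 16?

Computing terms: s(0) = 16, s(1) = 9, s(2) = 7, s(3) = 16, s(4) = 5, s(5) = 3, s(6) = 8, s(7) = 11, s(8) = 1, s(9) = 12, s(10) = 13, s(11) = 7, s(12) = 2, s(13) = 9, s(14) = 11, s(15) = 2, s(16) = 13, s(17) = 15, s(18) = 10, s(19) = 7, s(20) = 17, s(21) = 6, s(22) = 5, s(23) = 11, s(24) = 16, s(25) = 9.
Since (s(24), s(25)) = (s(0), s(1)) = (16, 9) (two consecutive terms determine the rest), the sequence is periodic with period 24.
The value 16 first appears (with n ≥ 2) at s(3).

3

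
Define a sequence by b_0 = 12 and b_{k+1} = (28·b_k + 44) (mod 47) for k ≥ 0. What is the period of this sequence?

b_0 = 12, b_1 = 4, b_2 = 15, b_3 = 41, b_4 = 17, b_5 = 3, b_6 = 34, b_7 = 9, b_8 = 14, b_9 = 13, b_{10} = 32, b_{11} = 0, b_{12} = 44, b_{13} = 7, b_{14} = 5, b_{15} = 43, b_{16} = 26, b_{17} = 20, b_{18} = 40, b_{19} = 36, b_{20} = 18, b_{21} = 31, b_{22} = 19, b_{23} = 12.
The sequence repeats with period 23.

23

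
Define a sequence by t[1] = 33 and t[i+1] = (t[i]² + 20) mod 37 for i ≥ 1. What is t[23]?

Computing terms: t[1] = 33, t[2] = 36, t[3] = 21, t[4] = 17, t[5] = 13, t[6] = 4, t[7] = 36.
Since t[7] = t[2] = 36, the sequence is eventually periodic: after a pre-period of length 1 it cycles with period 5.
For i ≥ 2, t[i] depends only on (i - 2) mod 5. (23 - 2) mod 5 = 1, so t[23] = t[3] = 21.

21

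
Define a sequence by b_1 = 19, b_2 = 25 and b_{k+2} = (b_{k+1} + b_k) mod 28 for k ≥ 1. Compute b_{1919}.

13

Computing terms: b_1 = 19,  b_2 = 25,  b_3 = 16,  b_4 = 13,  b_5 = 1,  b_6 = 14,  b_7 = 15,  b_8 = 1,  b_9 = 16,  b_{10} = 17,  b_{11} = 5,  b_{12} = 22,  b_{13} = 27,  b_{14} = 21,  b_{15} = 20,  b_{16} = 13,  b_{17} = 5,  b_{18} = 18,  b_{19} = 23,  b_{20} = 13,  b_{21} = 8,  b_{22} = 21,  b_{23} = 1,  b_{24} = 22,  b_{25} = 23,  b_{26} = 17,  b_{27} = 12,  b_{28} = 1,  b_{29} = 13,  b_{30} = 14,  b_{31} = 27,  b_{32} = 13,  b_{33} = 12,  b_{34} = 25,  b_{35} = 9,  b_{36} = 6,  b_{37} = 15,  b_{38} = 21,  b_{39} = 8,  b_{40} = 1,  b_{41} = 9,  b_{42} = 10,  b_{43} = 19,  b_{44} = 1,  b_{45} = 20,  b_{46} = 21,  b_{47} = 13,  b_{48} = 6,  b_{49} = 19,  b_{50} = 25.
Since (b_{49}, b_{50}) = (b_1, b_2) = (19, 25) (two consecutive terms determine the rest), the sequence is periodic with period 48.
So b_{1919} = b_{1 + ((1919-1) mod 48)} = b_{47} = 13.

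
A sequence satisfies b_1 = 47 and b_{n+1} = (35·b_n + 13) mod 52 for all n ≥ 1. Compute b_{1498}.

b_1 = 47, b_2 = 46, b_3 = 11, b_4 = 34, b_5 = 7, b_6 = 50, b_7 = 47.
The sequence repeats with period 6.
So b_{1498} = b_{1 + ((1498-1) mod 6)} = b_4 = 34.

34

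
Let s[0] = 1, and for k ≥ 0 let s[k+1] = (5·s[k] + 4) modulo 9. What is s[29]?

3

Computing terms: s[0] = 1,  s[1] = 0,  s[2] = 4,  s[3] = 6,  s[4] = 7,  s[5] = 3,  s[6] = 1.
Since s[6] = s[0] = 1, the sequence is periodic with period 6.
So s[29] = s[0 + ((29-0) mod 6)] = s[5] = 3.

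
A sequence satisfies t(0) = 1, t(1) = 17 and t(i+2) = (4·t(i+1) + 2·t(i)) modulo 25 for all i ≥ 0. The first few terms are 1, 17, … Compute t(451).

We have t(0) = 1,  t(1) = 17,  t(2) = 20,  t(3) = 14,  t(4) = 21,  t(5) = 12,  t(6) = 15,  t(7) = 9,  t(8) = 16,  t(9) = 7,  t(10) = 10,  t(11) = 4,  t(12) = 11,  t(13) = 2,  t(14) = 5,  t(15) = 24,  t(16) = 6,  t(17) = 22,  t(18) = 0,  t(19) = 19,  t(20) = 1,  t(21) = 17.
Since (t(20), t(21)) = (t(0), t(1)) = (1, 17) (two consecutive terms determine the rest), the sequence is periodic with period 20.
(451 - 0) mod 20 = 11, so t(451) = t(11) = 4.

4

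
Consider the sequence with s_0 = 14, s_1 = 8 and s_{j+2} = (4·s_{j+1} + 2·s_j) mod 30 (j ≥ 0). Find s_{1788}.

14

s_0 = 14, s_1 = 8, s_2 = 0, s_3 = 16, s_4 = 4, s_5 = 18, s_6 = 20, s_7 = 26, s_8 = 24, s_9 = 28, s_{10} = 10, s_{11} = 6, s_{12} = 14, s_{13} = 8.
Since (s_{12}, s_{13}) = (s_0, s_1) = (14, 8) (two consecutive terms determine the rest), the sequence is periodic with period 12.
So s_{1788} = s_{0 + ((1788-0) mod 12)} = s_0 = 14.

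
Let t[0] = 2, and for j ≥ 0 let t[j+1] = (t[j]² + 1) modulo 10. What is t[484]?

Listing terms: t[0] = 2; t[1] = 5; t[2] = 6; t[3] = 7; t[4] = 0; t[5] = 1; t[6] = 2.
Since t[6] = t[0] = 2, the sequence is periodic with period 6.
(484 - 0) mod 6 = 4, so t[484] = t[4] = 0.

0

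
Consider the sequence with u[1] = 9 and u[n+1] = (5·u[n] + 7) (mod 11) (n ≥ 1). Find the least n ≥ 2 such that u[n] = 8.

Computing terms: u[1] = 9; u[2] = 8; u[3] = 3; u[4] = 0; u[5] = 7; u[6] = 9.
The sequence repeats with period 5.
The value 8 first appears (with n ≥ 2) at u[2].

2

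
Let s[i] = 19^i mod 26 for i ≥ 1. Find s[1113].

5

Computing terms: s[1] = 19, s[2] = 23, s[3] = 21, s[4] = 9, s[5] = 15, s[6] = 25, s[7] = 7, s[8] = 3, s[9] = 5, s[10] = 17, s[11] = 11, s[12] = 1, s[13] = 19.
The sequence repeats with period 12.
(1113 - 1) mod 12 = 8, so s[1113] = s[9] = 5.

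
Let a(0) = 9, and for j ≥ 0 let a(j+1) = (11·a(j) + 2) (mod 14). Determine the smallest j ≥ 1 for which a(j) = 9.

We have a(0) = 9,  a(1) = 3,  a(2) = 7,  a(3) = 9.
Since a(3) = a(0) = 9, the sequence is periodic with period 3.
The value 9 next appears (with j ≥ 1) at a(3).

3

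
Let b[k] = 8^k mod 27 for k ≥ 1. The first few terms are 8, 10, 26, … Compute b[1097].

Computing terms: b[1] = 8; b[2] = 10; b[3] = 26; b[4] = 19; b[5] = 17; b[6] = 1; b[7] = 8.
Since b[7] = b[1] = 8, the sequence is periodic with period 6.
(1097 - 1) mod 6 = 4, so b[1097] = b[5] = 17.

17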